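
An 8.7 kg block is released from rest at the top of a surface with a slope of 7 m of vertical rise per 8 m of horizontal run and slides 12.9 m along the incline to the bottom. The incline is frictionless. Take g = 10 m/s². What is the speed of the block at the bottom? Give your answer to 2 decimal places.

13.03 m/s

The weight component along the incline is mg sin 41.19° = 57.290 N and the normal force is N = mg cos 41.19° = 65.474 N.
With no friction, a = g sin 41.19° = 6.5850 m/s².
Starting from rest over a distance of 12.9 m, v² = 2aL = 2 × 6.5850 × 12.9 = 169.8930, so v = 13.0343 m/s.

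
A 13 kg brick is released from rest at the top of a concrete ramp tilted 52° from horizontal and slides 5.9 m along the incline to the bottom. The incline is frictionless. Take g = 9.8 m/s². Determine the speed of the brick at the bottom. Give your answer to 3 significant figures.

9.55 m/s

The weight component along the incline is mg sin 52° = 100.393 N and the normal force is N = mg cos 52° = 78.435 N.
With no friction, a = g sin 52° = 7.7225 m/s².
Starting from rest over a distance of 5.9 m, v² = 2aL = 2 × 7.7225 × 5.9 = 91.1255, so v = 9.5460 m/s.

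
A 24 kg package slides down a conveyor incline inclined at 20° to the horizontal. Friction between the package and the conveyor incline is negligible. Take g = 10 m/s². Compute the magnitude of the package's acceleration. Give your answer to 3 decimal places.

Resolving the weight along the incline: the component pulling the package down the slope is mg sin 20° = 24 × 10 × 0.3420 = 82.080 N, and the normal force is N = mg cos 20° = 24 × 10 × 0.9397 = 225.528 N.
With no friction the net force along the incline is 82.080 N, so a = g sin 20° = 82.080 / 24 = 3.4200 m/s².

3.420 m/s²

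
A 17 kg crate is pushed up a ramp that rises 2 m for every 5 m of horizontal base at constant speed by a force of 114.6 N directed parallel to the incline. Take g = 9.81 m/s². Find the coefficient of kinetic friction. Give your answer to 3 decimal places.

0.340

At constant speed ΣF = 0 along the incline. The applied 114.6 N acts up the slope; the weight component mg sin 21.80° = 61.937 N and kinetic friction μN both act down the slope.
So 114.6 = 61.937 + μ × 154.842, giving μ = (114.6 − 61.937) / 154.842 = 0.3401.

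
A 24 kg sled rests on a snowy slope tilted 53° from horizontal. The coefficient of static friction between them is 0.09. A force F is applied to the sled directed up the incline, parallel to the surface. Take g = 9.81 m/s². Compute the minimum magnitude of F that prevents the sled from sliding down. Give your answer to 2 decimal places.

175.28 N

The normal force is N = mg cos 53° = 141.691 N. With F at its minimum the sled is on the verge of sliding down, so static friction is at its maximum μ_s N = 0.09 × 141.691 = 12.752 N and acts up the slope.
Equilibrium along the incline: F + μ_s N = mg sin 53°, so F = 188.031 − 12.752 = 175.279 N.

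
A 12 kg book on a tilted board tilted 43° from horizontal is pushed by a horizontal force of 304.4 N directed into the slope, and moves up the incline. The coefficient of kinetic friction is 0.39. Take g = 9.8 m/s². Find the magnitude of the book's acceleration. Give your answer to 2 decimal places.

The horizontal push has components F cos 43° = 304.4 × 0.7314 = 222.638 N up the incline and F sin 43° = 304.4 × 0.6820 = 207.601 N pressing into the surface.
The normal force is therefore N = mg cos 43° + F sin 43° = 86.013 + 207.601 = 293.614 N, and kinetic friction down the slope is μN = 0.39 × 293.614 = 114.509 N.
Along the incline: F cos 43° − mg sin 43° − μN = ma, so 222.638 − 80.203 − 114.509 = 12 a, giving a = 2.3272 m/s².

2.33 m/s²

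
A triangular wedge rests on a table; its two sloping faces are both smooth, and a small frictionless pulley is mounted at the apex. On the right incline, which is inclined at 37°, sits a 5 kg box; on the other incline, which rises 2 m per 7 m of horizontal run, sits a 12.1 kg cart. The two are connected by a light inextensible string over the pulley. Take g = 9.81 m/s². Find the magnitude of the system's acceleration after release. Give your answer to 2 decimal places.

Resolve each weight along its own incline: the 5 kg mass has component 5 × 9.81 × sin 37° = 29.519 N down its slope, and the 12.1 kg mass has 12.1 × 9.81 × sin 15.95° = 32.610 N down its slope.
The 12.1 kg side's 32.610 N exceeds the other side's 29.519 N, so that mass slides down and the 5 kg mass slides up. Taking that direction as positive, Newton's second law for the whole system gives 32.610 − 29.519 = (5 + 12.1) a, so a = 3.091 / 17.1 = 0.1808 m/s².

0.18 m/s²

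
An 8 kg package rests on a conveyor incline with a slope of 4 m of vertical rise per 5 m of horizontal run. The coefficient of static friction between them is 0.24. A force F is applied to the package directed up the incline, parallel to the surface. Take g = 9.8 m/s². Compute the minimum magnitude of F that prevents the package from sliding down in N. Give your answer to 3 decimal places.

The normal force is N = mg cos 38.66° = 61.220 N. With F at its minimum the package is on the verge of sliding down, so static friction is at its maximum μ_s N = 0.24 × 61.220 = 14.693 N and acts up the slope.
Equilibrium along the incline: F + μ_s N = mg sin 38.66°, so F = 48.976 − 14.693 = 34.283 N.

34.283 N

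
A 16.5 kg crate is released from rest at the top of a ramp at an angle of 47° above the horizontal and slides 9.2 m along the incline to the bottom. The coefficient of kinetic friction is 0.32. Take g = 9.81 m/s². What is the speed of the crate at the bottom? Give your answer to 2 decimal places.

9.62 m/s

The weight component along the incline is mg sin 47° = 118.381 N and the normal force is N = mg cos 47° = 110.392 N.
Friction up the slope is f = μN = 0.32 × 110.392 = 35.325 N, so the net downslope force is 118.381 − 35.325 = 83.056 N and a = 83.056 / 16.5 = 5.0337 m/s².
Starting from rest over a distance of 9.2 m, v² = 2aL = 2 × 5.0337 × 9.2 = 92.6201, so v = 9.6239 m/s.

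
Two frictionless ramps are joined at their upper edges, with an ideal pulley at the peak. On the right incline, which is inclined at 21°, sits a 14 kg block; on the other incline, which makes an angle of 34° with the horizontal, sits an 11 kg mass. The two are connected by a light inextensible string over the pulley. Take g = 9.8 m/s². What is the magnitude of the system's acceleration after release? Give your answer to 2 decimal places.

Resolve each weight along its own incline: the 14 kg mass has component 14 × 9.8 × sin 21° = 49.168 N down its slope, and the 11 kg mass has 11 × 9.8 × sin 34° = 60.281 N down its slope.
The 11 kg side's 60.281 N exceeds the other side's 49.168 N, so that mass slides down and the 14 kg mass slides up. Taking that direction as positive, Newton's second law for the whole system gives 60.281 − 49.168 = (14 + 11) a, so a = 11.113 / 25 = 0.4445 m/s².

0.44 m/s²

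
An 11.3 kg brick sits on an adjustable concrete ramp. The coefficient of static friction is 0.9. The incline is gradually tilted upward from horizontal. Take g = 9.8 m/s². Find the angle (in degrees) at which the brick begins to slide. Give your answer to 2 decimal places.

41.99°

At the threshold of sliding, static friction is at its maximum μ_s N and exactly balances the weight component along the incline: mg sin θ = μ_s mg cos θ.
Hence tan θ = μ_s = 0.9, so θ = arctan(0.9) = 41.9872°.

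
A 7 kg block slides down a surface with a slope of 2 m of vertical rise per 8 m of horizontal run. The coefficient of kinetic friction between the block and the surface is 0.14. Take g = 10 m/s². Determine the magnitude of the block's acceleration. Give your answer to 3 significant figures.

Resolving the weight along the incline: the component pulling the block down the slope is mg sin 14.04° = 7 × 10 × 0.2425 = 16.975 N, and the normal force is N = mg cos 14.04° = 7 × 10 × 0.9701 = 67.907 N.
Kinetic friction acts up the slope with magnitude f = μN = 0.14 × 67.907 = 9.507 N.
Net force along the incline is 16.975 − 9.507 = 7.468 N, so a = 7.468 / 7 = 1.0669 m/s².

1.07 m/s²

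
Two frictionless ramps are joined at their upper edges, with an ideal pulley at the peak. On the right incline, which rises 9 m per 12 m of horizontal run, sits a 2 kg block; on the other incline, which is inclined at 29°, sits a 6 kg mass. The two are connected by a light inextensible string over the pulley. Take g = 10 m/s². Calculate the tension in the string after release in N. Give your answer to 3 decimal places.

Resolve each weight along its own incline: the 2 kg mass has component 2 × 10 × sin 36.87° = 12.000 N down its slope, and the 6 kg mass has 6 × 10 × sin 29° = 29.089 N down its slope.
The 6 kg side's 29.089 N exceeds the other side's 12.000 N, so that mass slides down and the 2 kg mass slides up. Taking that direction as positive, Newton's second law for the whole system gives 29.089 − 12.000 = (2 + 6) a, so a = 17.089 / 8 = 2.1361 m/s².
For the 2 kg mass (up-slope positive): T − 12.000 = 2 × 2.1361, so T = 16.272 N.

16.272 N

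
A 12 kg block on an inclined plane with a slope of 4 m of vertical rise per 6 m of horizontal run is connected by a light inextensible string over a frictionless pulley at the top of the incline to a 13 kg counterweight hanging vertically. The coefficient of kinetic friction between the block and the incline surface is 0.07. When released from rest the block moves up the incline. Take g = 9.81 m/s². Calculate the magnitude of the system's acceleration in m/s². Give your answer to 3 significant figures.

2.21 m/s²

For the block on the incline: the weight component along the slope is m₁g sin 33.69° = 12 × 9.81 × 0.5547 = 65.299 N and the normal force is N = m₁g cos 33.69° = 97.949 N.
Kinetic friction opposes the block's motion up the incline: f = μN = 0.07 × 97.949 = 6.856 N acting down the slope.
Newton's second law for the block (up-slope positive): T − 65.299 − 6.856 = 12 a. For the hanging counterweight (downward positive): 13 × 9.81 − T = 13 a.
Adding the two equations eliminates T: 55.375 = 25 a, so a = 2.2150 m/s².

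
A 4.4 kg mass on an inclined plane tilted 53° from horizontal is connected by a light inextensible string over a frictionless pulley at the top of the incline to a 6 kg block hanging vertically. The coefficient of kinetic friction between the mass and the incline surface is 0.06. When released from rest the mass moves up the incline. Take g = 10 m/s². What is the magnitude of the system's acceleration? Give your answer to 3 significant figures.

For the mass on the incline: the weight component along the slope is m₁g sin 53° = 4.4 × 10 × 0.7986 = 35.138 N and the normal force is N = m₁g cos 53° = 26.480 N.
Kinetic friction opposes the mass's motion up the incline: f = μN = 0.06 × 26.480 = 1.589 N acting down the slope.
Newton's second law for the mass (up-slope positive): T − 35.138 − 1.589 = 4.4 a. For the hanging block (downward positive): 6 × 10 − T = 6 a.
Adding the two equations eliminates T: 23.273 = 10.4 a, so a = 2.2378 m/s².

2.24 m/s²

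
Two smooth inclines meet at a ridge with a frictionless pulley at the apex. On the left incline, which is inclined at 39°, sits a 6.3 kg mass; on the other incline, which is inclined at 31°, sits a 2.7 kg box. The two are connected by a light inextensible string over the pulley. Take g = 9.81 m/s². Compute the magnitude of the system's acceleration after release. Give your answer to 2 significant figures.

Resolve each weight along its own incline: the 6.3 kg mass has component 6.3 × 9.81 × sin 39° = 38.894 N down its slope, and the 2.7 kg mass has 2.7 × 9.81 × sin 31° = 13.642 N down its slope.
The 6.3 kg side's 38.894 N exceeds the other side's 13.642 N, so that mass slides down and the 2.7 kg mass slides up. Taking that direction as positive, Newton's second law for the whole system gives 38.894 − 13.642 = (6.3 + 2.7) a, so a = 25.252 / 9 = 2.8058 m/s².

2.8 m/s²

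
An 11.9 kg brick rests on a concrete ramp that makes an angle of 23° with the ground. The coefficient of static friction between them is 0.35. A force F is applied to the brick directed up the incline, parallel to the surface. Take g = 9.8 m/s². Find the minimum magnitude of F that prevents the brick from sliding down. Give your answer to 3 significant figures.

7.99 N

The normal force is N = mg cos 23° = 107.349 N. With F at its minimum the brick is on the verge of sliding down, so static friction is at its maximum μ_s N = 0.35 × 107.349 = 37.572 N and acts up the slope.
Equilibrium along the incline: F + μ_s N = mg sin 23°, so F = 45.567 − 37.572 = 7.995 N.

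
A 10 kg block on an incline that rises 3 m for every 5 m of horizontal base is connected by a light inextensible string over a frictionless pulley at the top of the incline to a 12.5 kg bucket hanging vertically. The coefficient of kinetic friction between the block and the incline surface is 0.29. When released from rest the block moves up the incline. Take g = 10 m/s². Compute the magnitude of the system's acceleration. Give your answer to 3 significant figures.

2.16 m/s²

For the block on the incline: the weight component along the slope is m₁g sin 30.96° = 10 × 10 × 0.5145 = 51.450 N and the normal force is N = m₁g cos 30.96° = 85.749 N.
Kinetic friction opposes the block's motion up the incline: f = μN = 0.29 × 85.749 = 24.867 N acting down the slope.
Newton's second law for the block (up-slope positive): T − 51.450 − 24.867 = 10 a. For the hanging bucket (downward positive): 12.5 × 10 − T = 12.5 a.
Adding the two equations eliminates T: 48.683 = 22.5 a, so a = 2.1637 m/s².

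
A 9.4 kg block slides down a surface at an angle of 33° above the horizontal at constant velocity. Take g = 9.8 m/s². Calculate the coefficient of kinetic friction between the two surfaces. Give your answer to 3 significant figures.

At constant velocity the net force along the incline is zero: mg sin 33° = μ mg cos 33°.
So μ = tan 33° = 0.5446 / 0.8387 = 0.6493.

0.649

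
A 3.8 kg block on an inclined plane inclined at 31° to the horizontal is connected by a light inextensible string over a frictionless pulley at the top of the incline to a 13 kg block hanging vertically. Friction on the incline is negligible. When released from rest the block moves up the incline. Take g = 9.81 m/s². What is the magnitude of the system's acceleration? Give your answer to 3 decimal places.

For the block on the incline: the weight component along the slope is m₁g sin 31° = 3.8 × 9.81 × 0.5150 = 19.198 N and the normal force is N = m₁g cos 31° = 31.953 N.
Newton's second law for the block (up-slope positive): T − 19.198 = 3.8 a. For the hanging block (downward positive): 13 × 9.81 − T = 13 a.
Adding the two equations eliminates T: 108.332 = 16.8 a, so a = 6.4483 m/s².

6.448 m/s²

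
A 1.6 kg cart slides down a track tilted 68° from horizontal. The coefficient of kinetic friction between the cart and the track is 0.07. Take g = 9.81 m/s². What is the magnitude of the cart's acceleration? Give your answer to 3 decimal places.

8.838 m/s²

Resolving the weight along the incline: the component pulling the cart down the slope is mg sin 68° = 1.6 × 9.81 × 0.9272 = 14.553 N, and the normal force is N = mg cos 68° = 1.6 × 9.81 × 0.3746 = 5.880 N.
Kinetic friction acts up the slope with magnitude f = μN = 0.07 × 5.880 = 0.412 N.
Net force along the incline is 14.553 − 0.412 = 14.141 N, so a = 14.141 / 1.6 = 8.8381 m/s².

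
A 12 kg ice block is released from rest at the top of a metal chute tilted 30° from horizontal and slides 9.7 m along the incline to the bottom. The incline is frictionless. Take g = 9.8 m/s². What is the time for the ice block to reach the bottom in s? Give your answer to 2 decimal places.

1.99 s

The weight component along the incline is mg sin 30° = 58.800 N and the normal force is N = mg cos 30° = 101.845 N.
With no friction, a = g sin 30° = 4.9000 m/s².
Starting from rest, L = ½at², so t = √(2L/a) = √(2 × 9.7 / 4.9000) = 1.9898 s.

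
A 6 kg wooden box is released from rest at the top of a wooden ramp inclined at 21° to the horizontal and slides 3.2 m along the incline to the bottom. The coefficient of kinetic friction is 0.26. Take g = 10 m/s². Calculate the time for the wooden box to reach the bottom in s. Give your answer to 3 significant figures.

The weight component along the incline is mg sin 21° = 21.502 N and the normal force is N = mg cos 21° = 56.015 N.
Friction up the slope is f = μN = 0.26 × 56.015 = 14.564 N, so the net downslope force is 21.502 − 14.564 = 6.938 N and a = 6.938 / 6 = 1.1563 m/s².
Starting from rest, L = ½at², so t = √(2L/a) = √(2 × 3.2 / 1.1563) = 2.3526 s.

2.35 s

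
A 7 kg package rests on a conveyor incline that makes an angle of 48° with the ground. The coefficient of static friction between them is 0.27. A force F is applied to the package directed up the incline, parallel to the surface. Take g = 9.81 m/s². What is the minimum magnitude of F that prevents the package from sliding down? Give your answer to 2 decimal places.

38.63 N

The normal force is N = mg cos 48° = 45.949 N. With F at its minimum the package is on the verge of sliding down, so static friction is at its maximum μ_s N = 0.27 × 45.949 = 12.406 N and acts up the slope.
Equilibrium along the incline: F + μ_s N = mg sin 48°, so F = 51.032 − 12.406 = 38.626 N.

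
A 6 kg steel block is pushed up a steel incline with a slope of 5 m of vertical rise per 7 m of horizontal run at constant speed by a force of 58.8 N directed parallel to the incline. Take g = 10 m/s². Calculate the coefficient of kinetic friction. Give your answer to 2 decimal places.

At constant speed ΣF = 0 along the incline. The applied 58.8 N acts up the slope; the weight component mg sin 35.54° = 34.874 N and kinetic friction μN both act down the slope.
So 58.8 = 34.874 + μ × 48.824, giving μ = (58.8 − 34.874) / 48.824 = 0.4900.

0.49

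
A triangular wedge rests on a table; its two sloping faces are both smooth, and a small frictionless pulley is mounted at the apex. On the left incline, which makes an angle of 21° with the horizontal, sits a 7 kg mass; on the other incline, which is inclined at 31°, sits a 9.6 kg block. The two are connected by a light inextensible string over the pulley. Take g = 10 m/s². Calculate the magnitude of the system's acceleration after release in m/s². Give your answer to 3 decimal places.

1.467 m/s²

Resolve each weight along its own incline: the 7 kg mass has component 7 × 10 × sin 21° = 25.086 N down its slope, and the 9.6 kg mass has 9.6 × 10 × sin 31° = 49.444 N down its slope.
The 9.6 kg side's 49.444 N exceeds the other side's 25.086 N, so that mass slides down and the 7 kg mass slides up. Taking that direction as positive, Newton's second law for the whole system gives 49.444 − 25.086 = (7 + 9.6) a, so a = 24.358 / 16.6 = 1.4673 m/s².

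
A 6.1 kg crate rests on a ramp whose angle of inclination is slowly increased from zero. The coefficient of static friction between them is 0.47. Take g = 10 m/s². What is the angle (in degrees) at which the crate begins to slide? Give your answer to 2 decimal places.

25.17°

At the threshold of sliding, static friction is at its maximum μ_s N and exactly balances the weight component along the incline: mg sin θ = μ_s mg cos θ.
Hence tan θ = μ_s = 0.47, so θ = arctan(0.47) = 25.1735°.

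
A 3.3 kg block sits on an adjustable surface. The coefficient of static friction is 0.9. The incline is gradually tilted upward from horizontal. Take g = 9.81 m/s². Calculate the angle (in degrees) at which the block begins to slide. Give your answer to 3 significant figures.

At the threshold of sliding, static friction is at its maximum μ_s N and exactly balances the weight component along the incline: mg sin θ = μ_s mg cos θ.
Hence tan θ = μ_s = 0.9, so θ = arctan(0.9) = 41.9872°.

42.0°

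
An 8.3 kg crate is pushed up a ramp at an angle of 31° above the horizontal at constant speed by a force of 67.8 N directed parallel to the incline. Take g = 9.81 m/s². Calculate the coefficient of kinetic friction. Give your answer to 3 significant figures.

At constant speed ΣF = 0 along the incline. The applied 67.8 N acts up the slope; the weight component mg sin 31° = 41.936 N and kinetic friction μN both act down the slope.
So 67.8 = 41.936 + μ × 69.793, giving μ = (67.8 − 41.936) / 69.793 = 0.3706.

0.371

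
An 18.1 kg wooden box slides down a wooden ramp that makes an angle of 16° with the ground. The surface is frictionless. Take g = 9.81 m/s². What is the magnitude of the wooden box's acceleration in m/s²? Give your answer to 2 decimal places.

Resolving the weight along the incline: the component pulling the wooden box down the slope is mg sin 16° = 18.1 × 9.81 × 0.2756 = 48.936 N, and the normal force is N = mg cos 16° = 18.1 × 9.81 × 0.9613 = 170.689 N.
With no friction the net force along the incline is 48.936 N, so a = g sin 16° = 48.936 / 18.1 = 2.7036 m/s².

2.70 m/s²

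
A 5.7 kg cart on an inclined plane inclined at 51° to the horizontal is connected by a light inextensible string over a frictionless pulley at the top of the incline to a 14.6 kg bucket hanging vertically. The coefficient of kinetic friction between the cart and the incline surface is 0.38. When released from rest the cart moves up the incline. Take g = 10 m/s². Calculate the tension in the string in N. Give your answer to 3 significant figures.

For the cart on the incline: the weight component along the slope is m₁g sin 51° = 5.7 × 10 × 0.7771 = 44.295 N and the normal force is N = m₁g cos 51° = 35.871 N.
Kinetic friction opposes the cart's motion up the incline: f = μN = 0.38 × 35.871 = 13.631 N acting down the slope.
Newton's second law for the cart (up-slope positive): T − 44.295 − 13.631 = 5.7 a. For the hanging bucket (downward positive): 14.6 × 10 − T = 14.6 a.
Adding the two equations eliminates T: 88.074 = 20.3 a, so a = 4.3386 m/s².
Then from the hanging bucket's equation, T = 14.6 × (10 − 4.3386) = 82.656 N.

82.7 N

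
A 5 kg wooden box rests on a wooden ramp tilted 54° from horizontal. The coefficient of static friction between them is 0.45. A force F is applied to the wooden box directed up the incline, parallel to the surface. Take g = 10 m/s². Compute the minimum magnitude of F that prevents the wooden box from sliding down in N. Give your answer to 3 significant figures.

27.2 N

The normal force is N = mg cos 54° = 29.389 N. With F at its minimum the wooden box is on the verge of sliding down, so static friction is at its maximum μ_s N = 0.45 × 29.389 = 13.225 N and acts up the slope.
Equilibrium along the incline: F + μ_s N = mg sin 54°, so F = 40.451 − 13.225 = 27.226 N.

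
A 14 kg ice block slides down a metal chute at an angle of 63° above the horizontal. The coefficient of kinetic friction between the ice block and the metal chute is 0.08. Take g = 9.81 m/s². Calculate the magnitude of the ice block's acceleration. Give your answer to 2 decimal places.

Resolving the weight along the incline: the component pulling the ice block down the slope is mg sin 63° = 14 × 9.81 × 0.8910 = 122.370 N, and the normal force is N = mg cos 63° = 14 × 9.81 × 0.4540 = 62.352 N.
Kinetic friction acts up the slope with magnitude f = μN = 0.08 × 62.352 = 4.988 N.
Net force along the incline is 122.370 − 4.988 = 117.382 N, so a = 117.382 / 14 = 8.3844 m/s².

8.38 m/s²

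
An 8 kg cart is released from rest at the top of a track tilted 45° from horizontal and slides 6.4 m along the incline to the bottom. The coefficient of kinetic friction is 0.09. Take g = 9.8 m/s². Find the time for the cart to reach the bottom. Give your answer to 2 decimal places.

1.42 s

The weight component along the incline is mg sin 45° = 55.437 N and the normal force is N = mg cos 45° = 55.437 N.
Friction up the slope is f = μN = 0.09 × 55.437 = 4.989 N, so the net downslope force is 55.437 − 4.989 = 50.448 N and a = 50.448 / 8 = 6.3060 m/s².
Starting from rest, L = ½at², so t = √(2L/a) = √(2 × 6.4 / 6.3060) = 1.4247 s.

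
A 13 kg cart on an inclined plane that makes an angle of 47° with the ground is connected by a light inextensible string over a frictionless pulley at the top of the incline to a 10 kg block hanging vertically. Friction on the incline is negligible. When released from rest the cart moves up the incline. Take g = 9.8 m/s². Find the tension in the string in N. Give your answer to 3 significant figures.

95.9 N

For the cart on the incline: the weight component along the slope is m₁g sin 47° = 13 × 9.8 × 0.7314 = 93.180 N and the normal force is N = m₁g cos 47° = 86.887 N.
Newton's second law for the cart (up-slope positive): T − 93.180 = 13 a. For the hanging block (downward positive): 10 × 9.8 − T = 10 a.
Adding the two equations eliminates T: 4.820 = 23 a, so a = 0.2096 m/s².
Then from the hanging block's equation, T = 10 × (9.8 − 0.2096) = 95.904 N.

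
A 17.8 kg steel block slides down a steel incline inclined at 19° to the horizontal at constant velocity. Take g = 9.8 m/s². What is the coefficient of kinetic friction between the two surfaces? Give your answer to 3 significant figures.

At constant velocity the net force along the incline is zero: mg sin 19° = μ mg cos 19°.
So μ = tan 19° = 0.3256 / 0.9455 = 0.3444.

0.344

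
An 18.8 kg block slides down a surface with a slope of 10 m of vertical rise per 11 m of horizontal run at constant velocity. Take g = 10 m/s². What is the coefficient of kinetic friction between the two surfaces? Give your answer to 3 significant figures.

At constant velocity the net force along the incline is zero: mg sin 42.27° = μ mg cos 42.27°.
So μ = tan 42.27° = 0.6727 / 0.7399 = 0.9092.

0.909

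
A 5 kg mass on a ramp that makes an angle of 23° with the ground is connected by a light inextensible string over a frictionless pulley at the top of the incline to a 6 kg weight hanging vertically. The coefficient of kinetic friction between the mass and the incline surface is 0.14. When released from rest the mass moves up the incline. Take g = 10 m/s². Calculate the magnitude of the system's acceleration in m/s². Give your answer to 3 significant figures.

For the mass on the incline: the weight component along the slope is m₁g sin 23° = 5 × 10 × 0.3907 = 19.535 N and the normal force is N = m₁g cos 23° = 46.025 N.
Kinetic friction opposes the mass's motion up the incline: f = μN = 0.14 × 46.025 = 6.444 N acting down the slope.
Newton's second law for the mass (up-slope positive): T − 19.535 − 6.444 = 5 a. For the hanging weight (downward positive): 6 × 10 − T = 6 a.
Adding the two equations eliminates T: 34.021 = 11 a, so a = 3.0928 m/s².

3.09 m/s²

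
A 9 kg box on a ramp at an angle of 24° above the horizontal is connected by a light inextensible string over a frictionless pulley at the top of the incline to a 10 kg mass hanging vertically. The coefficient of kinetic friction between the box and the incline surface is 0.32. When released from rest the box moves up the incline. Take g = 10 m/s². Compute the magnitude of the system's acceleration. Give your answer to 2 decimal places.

For the box on the incline: the weight component along the slope is m₁g sin 24° = 9 × 10 × 0.4067 = 36.603 N and the normal force is N = m₁g cos 24° = 82.219 N.
Kinetic friction opposes the box's motion up the incline: f = μN = 0.32 × 82.219 = 26.310 N acting down the slope.
Newton's second law for the box (up-slope positive): T − 36.603 − 26.310 = 9 a. For the hanging mass (downward positive): 10 × 10 − T = 10 a.
Adding the two equations eliminates T: 37.087 = 19 a, so a = 1.9519 m/s².

1.95 m/s²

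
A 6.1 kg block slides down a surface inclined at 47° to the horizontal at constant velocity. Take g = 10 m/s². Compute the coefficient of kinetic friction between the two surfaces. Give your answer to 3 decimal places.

At constant velocity the net force along the incline is zero: mg sin 47° = μ mg cos 47°.
So μ = tan 47° = 0.7314 / 0.6820 = 1.0724.

1.072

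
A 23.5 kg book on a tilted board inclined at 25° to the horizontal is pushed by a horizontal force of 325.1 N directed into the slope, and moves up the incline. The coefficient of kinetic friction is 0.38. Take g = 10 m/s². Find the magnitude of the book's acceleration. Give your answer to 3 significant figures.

The horizontal push has components F cos 25° = 325.1 × 0.9063 = 294.638 N up the incline and F sin 25° = 325.1 × 0.4226 = 137.387 N pressing into the surface.
The normal force is therefore N = mg cos 25° + F sin 25° = 212.981 + 137.387 = 350.368 N, and kinetic friction down the slope is μN = 0.38 × 350.368 = 133.140 N.
Along the incline: F cos 25° − mg sin 25° − μN = ma, so 294.638 − 99.311 − 133.140 = 23.5 a, giving a = 2.6463 m/s².

2.65 m/s²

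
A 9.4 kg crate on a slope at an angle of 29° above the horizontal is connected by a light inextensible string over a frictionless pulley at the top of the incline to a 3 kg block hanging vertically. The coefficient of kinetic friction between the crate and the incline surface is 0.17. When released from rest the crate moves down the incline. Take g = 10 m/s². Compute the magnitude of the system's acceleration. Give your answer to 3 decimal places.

For the crate on the incline: the weight component along the slope is m₁g sin 29° = 9.4 × 10 × 0.4848 = 45.571 N and the normal force is N = m₁g cos 29° = 82.214 N.
Kinetic friction opposes the crate's motion down the incline: f = μN = 0.17 × 82.214 = 13.976 N acting up the slope.
Newton's second law for the crate (down-slope positive): 45.571 − 13.976 − T = 9.4 a. For the hanging block (upward positive): T − 3 × 10 = 3 a.
Adding the two equations eliminates T: 1.595 = 12.4 a, so a = 0.1286 m/s².

0.129 m/s²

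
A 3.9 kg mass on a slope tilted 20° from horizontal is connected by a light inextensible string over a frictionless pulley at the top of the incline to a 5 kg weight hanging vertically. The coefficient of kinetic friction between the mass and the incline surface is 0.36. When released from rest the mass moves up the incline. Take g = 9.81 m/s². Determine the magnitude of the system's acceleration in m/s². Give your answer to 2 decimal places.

For the mass on the incline: the weight component along the slope is m₁g sin 20° = 3.9 × 9.81 × 0.3420 = 13.085 N and the normal force is N = m₁g cos 20° = 35.952 N.
Kinetic friction opposes the mass's motion up the incline: f = μN = 0.36 × 35.952 = 12.943 N acting down the slope.
Newton's second law for the mass (up-slope positive): T − 13.085 − 12.943 = 3.9 a. For the hanging weight (downward positive): 5 × 9.81 − T = 5 a.
Adding the two equations eliminates T: 23.022 = 8.9 a, so a = 2.5867 m/s².

2.59 m/s²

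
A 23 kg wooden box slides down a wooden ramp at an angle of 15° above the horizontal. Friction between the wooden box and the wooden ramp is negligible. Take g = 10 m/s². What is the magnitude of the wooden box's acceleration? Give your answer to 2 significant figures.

Resolving the weight along the incline: the component pulling the wooden box down the slope is mg sin 15° = 23 × 10 × 0.2588 = 59.524 N, and the normal force is N = mg cos 15° = 23 × 10 × 0.9659 = 222.157 N.
With no friction the net force along the incline is 59.524 N, so a = g sin 15° = 59.524 / 23 = 2.5880 m/s².

2.6 m/s²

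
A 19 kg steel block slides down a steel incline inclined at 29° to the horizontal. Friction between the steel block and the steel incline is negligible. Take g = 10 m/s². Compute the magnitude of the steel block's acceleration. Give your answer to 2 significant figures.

4.8 m/s²

Resolving the weight along the incline: the component pulling the steel block down the slope is mg sin 29° = 19 × 10 × 0.4848 = 92.112 N, and the normal force is N = mg cos 29° = 19 × 10 × 0.8746 = 166.174 N.
With no friction the net force along the incline is 92.112 N, so a = g sin 29° = 92.112 / 19 = 4.8480 m/s².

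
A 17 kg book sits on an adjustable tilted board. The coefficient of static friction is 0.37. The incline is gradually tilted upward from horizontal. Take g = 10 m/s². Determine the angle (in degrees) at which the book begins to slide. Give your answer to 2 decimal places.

At the threshold of sliding, static friction is at its maximum μ_s N and exactly balances the weight component along the incline: mg sin θ = μ_s mg cos θ.
Hence tan θ = μ_s = 0.37, so θ = arctan(0.37) = 20.3045°.

20.30°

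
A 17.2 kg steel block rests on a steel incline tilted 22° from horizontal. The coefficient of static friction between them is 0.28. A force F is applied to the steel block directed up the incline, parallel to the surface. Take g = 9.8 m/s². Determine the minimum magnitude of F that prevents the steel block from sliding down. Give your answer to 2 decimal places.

19.38 N

The normal force is N = mg cos 22° = 156.286 N. With F at its minimum the steel block is on the verge of sliding down, so static friction is at its maximum μ_s N = 0.28 × 156.286 = 43.760 N and acts up the slope.
Equilibrium along the incline: F + μ_s N = mg sin 22°, so F = 63.144 − 43.760 = 19.384 N.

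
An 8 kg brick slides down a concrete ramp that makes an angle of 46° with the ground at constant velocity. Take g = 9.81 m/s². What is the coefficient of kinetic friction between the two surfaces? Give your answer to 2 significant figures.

At constant velocity the net force along the incline is zero: mg sin 46° = μ mg cos 46°.
So μ = tan 46° = 0.7193 / 0.6947 = 1.0354.

1.0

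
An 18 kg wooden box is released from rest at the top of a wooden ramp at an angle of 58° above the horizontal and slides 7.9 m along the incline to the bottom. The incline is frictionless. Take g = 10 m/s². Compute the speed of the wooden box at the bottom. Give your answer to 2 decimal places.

11.58 m/s

The weight component along the incline is mg sin 58° = 152.649 N and the normal force is N = mg cos 58° = 95.385 N.
With no friction, a = g sin 58° = 8.4805 m/s².
Starting from rest over a distance of 7.9 m, v² = 2aL = 2 × 8.4805 × 7.9 = 133.9919, so v = 11.5755 m/s.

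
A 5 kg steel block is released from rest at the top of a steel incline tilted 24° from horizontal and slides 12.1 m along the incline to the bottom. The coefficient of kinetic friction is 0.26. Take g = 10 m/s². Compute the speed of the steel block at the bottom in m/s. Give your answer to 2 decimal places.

The weight component along the incline is mg sin 24° = 20.337 N and the normal force is N = mg cos 24° = 45.677 N.
Friction up the slope is f = μN = 0.26 × 45.677 = 11.876 N, so the net downslope force is 20.337 − 11.876 = 8.461 N and a = 8.461 / 5 = 1.6922 m/s².
Starting from rest over a distance of 12.1 m, v² = 2aL = 2 × 1.6922 × 12.1 = 40.9512, so v = 6.3993 m/s.

6.40 m/s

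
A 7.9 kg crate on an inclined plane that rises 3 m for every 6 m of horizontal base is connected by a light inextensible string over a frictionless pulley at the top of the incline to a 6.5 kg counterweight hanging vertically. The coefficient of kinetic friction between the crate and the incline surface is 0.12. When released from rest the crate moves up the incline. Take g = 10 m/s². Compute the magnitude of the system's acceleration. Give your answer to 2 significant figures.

1.5 m/s²

For the crate on the incline: the weight component along the slope is m₁g sin 26.57° = 7.9 × 10 × 0.4472 = 35.329 N and the normal force is N = m₁g cos 26.57° = 70.660 N.
Kinetic friction opposes the crate's motion up the incline: f = μN = 0.12 × 70.660 = 8.479 N acting down the slope.
Newton's second law for the crate (up-slope positive): T − 35.329 − 8.479 = 7.9 a. For the hanging counterweight (downward positive): 6.5 × 10 − T = 6.5 a.
Adding the two equations eliminates T: 21.192 = 14.4 a, so a = 1.4717 m/s².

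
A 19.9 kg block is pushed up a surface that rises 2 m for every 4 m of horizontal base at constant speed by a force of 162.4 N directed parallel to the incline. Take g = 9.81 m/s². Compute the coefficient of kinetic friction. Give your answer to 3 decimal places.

0.430

At constant speed ΣF = 0 along the incline. The applied 162.4 N acts up the slope; the weight component mg sin 26.57° = 87.305 N and kinetic friction μN both act down the slope.
So 162.4 = 87.305 + μ × 174.609, giving μ = (162.4 − 87.305) / 174.609 = 0.4301.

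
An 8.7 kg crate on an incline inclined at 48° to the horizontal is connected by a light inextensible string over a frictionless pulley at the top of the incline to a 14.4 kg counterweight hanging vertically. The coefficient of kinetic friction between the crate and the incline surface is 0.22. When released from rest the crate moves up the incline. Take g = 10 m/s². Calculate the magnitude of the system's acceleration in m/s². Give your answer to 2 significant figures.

For the crate on the incline: the weight component along the slope is m₁g sin 48° = 8.7 × 10 × 0.7431 = 64.650 N and the normal force is N = m₁g cos 48° = 58.214 N.
Kinetic friction opposes the crate's motion up the incline: f = μN = 0.22 × 58.214 = 12.807 N acting down the slope.
Newton's second law for the crate (up-slope positive): T − 64.650 − 12.807 = 8.7 a. For the hanging counterweight (downward positive): 14.4 × 10 − T = 14.4 a.
Adding the two equations eliminates T: 66.543 = 23.1 a, so a = 2.8806 m/s².

2.9 m/s²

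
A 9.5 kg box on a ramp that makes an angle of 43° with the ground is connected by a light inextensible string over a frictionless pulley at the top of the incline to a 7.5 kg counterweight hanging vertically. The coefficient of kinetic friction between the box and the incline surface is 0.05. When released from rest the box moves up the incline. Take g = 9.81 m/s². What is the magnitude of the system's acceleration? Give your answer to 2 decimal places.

For the box on the incline: the weight component along the slope is m₁g sin 43° = 9.5 × 9.81 × 0.6820 = 63.559 N and the normal force is N = m₁g cos 43° = 68.159 N.
Kinetic friction opposes the box's motion up the incline: f = μN = 0.05 × 68.159 = 3.408 N acting down the slope.
Newton's second law for the box (up-slope positive): T − 63.559 − 3.408 = 9.5 a. For the hanging counterweight (downward positive): 7.5 × 9.81 − T = 7.5 a.
Adding the two equations eliminates T: 6.608 = 17 a, so a = 0.3887 m/s².

0.39 m/s²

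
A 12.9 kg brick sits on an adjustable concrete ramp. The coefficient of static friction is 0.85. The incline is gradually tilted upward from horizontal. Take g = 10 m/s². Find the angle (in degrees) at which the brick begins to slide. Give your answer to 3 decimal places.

At the threshold of sliding, static friction is at its maximum μ_s N and exactly balances the weight component along the incline: mg sin θ = μ_s mg cos θ.
Hence tan θ = μ_s = 0.85, so θ = arctan(0.85) = 40.3645°.

40.365°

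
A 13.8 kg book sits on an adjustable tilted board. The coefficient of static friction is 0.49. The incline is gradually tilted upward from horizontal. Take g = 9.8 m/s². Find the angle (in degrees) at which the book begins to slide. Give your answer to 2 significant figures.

At the threshold of sliding, static friction is at its maximum μ_s N and exactly balances the weight component along the incline: mg sin θ = μ_s mg cos θ.
Hence tan θ = μ_s = 0.49, so θ = arctan(0.49) = 26.1049°.

26°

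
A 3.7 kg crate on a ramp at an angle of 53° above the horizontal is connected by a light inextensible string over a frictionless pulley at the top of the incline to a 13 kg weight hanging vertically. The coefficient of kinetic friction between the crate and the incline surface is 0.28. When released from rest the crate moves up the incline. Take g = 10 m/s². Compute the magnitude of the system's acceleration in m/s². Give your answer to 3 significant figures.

5.64 m/s²

For the crate on the incline: the weight component along the slope is m₁g sin 53° = 3.7 × 10 × 0.7986 = 29.548 N and the normal force is N = m₁g cos 53° = 22.267 N.
Kinetic friction opposes the crate's motion up the incline: f = μN = 0.28 × 22.267 = 6.235 N acting down the slope.
Newton's second law for the crate (up-slope positive): T − 29.548 − 6.235 = 3.7 a. For the hanging weight (downward positive): 13 × 10 − T = 13 a.
Adding the two equations eliminates T: 94.217 = 16.7 a, so a = 5.6417 m/s².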